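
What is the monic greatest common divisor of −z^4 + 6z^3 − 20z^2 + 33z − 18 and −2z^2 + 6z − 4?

z^2 − 3z + 2

Apply the Euclidean algorithm:
  −z^4 + 6z^3 − 20z^2 + 33z − 18 = ((1/2)z^2 − (3/2)z + 9/2)(−2z^2 + 6z − 4) + (0)
Last nonzero remainder: −2z^2 + 6z − 4. Dividing through by −2 gives the monic gcd z^2 − 3z + 2.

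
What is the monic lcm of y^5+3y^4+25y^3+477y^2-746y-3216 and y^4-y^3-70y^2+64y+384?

y^6-5y^5+y^4+277y^3-4562y^2+2752y+25728

Repeated division with remainder:
  y^5+3y^4+25y^3+477y^2-746y-3216 = (y+4)(y^4-y^3-70y^2+64y+384) + (99y^3+693y^2-1386y-4752)
  y^4-y^3-70y^2+64y+384 = ((1/99)y-8/99)(99y^3+693y^2-1386y-4752) + (0)
Last nonzero remainder: 99y^3+693y^2-1386y-4752. Dividing through by 99 gives the monic gcd y^3+7y^2-14y-48.
Then lcm(f, g) = f·g / gcd(f, g); expanding and making the result monic gives the answer.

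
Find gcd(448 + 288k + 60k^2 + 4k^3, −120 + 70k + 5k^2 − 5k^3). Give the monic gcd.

By polynomial division,
  4k^3 + 60k^2 + 288k + 448 = (−4/5)(−5k^3 + 5k^2 + 70k − 120) + (64k^2 + 344k + 352)
  −5k^3 + 5k^2 + 70k − 120 = (−(5/64)k + 255/512)(64k^2 + 344k + 352) + (−(4725/64)k − 4725/16)
  64k^2 + 344k + 352 = (−(4096/4725)k − 5632/4725)(−(4725/64)k − 4725/16) + (0)
Last nonzero remainder: −(4725/64)k − 4725/16. Dividing through by −4725/64 gives the monic gcd k + 4.

4 + k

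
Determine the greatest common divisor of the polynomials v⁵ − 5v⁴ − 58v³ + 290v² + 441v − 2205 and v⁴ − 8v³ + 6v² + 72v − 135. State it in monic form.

v³ − 5v² − 9v + 45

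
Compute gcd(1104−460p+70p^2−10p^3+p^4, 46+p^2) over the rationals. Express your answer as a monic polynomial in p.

46+p^2

Euclidean algorithm in ℚ[p]:
  p^4−10p^3+70p^2−460p+1104 = (p^2−10p+24)(p^2+46) + (0)
The last nonzero remainder p^2+46 is already monic.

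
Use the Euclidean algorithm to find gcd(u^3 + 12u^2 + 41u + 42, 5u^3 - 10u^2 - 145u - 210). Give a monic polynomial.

Euclidean algorithm in ℚ[u]:
  u^3 + 12u^2 + 41u + 42 = (1/5)(5u^3 - 10u^2 - 145u - 210) + (14u^2 + 70u + 84)
  5u^3 - 10u^2 - 145u - 210 = ((5/14)u - 5/2)(14u^2 + 70u + 84) + (0)
Last nonzero remainder: 14u^2 + 70u + 84. Dividing through by 14 gives the monic gcd u^2 + 5u + 6.

u^2 + 5u + 6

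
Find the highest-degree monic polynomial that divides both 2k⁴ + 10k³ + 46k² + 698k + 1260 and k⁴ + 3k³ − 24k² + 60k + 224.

By polynomial division,
  2k⁴ + 10k³ + 46k² + 698k + 1260 = (2)(k⁴ + 3k³ − 24k² + 60k + 224) + (4k³ + 94k² + 578k + 812)
  k⁴ + 3k³ − 24k² + 60k + 224 = ((1/4)k − 41/8)(4k³ + 94k² + 578k + 812) + ((1253/4)k² + (11277/4)k + 8771/2)
  4k³ + 94k² + 578k + 812 = ((16/1253)k + 232/1253)((1253/4)k² + (11277/4)k + 8771/2) + (0)
Last nonzero remainder: (1253/4)k² + (11277/4)k + 8771/2. Dividing through by 1253/4 gives the monic gcd k² + 9k + 14.

k² + 9k + 14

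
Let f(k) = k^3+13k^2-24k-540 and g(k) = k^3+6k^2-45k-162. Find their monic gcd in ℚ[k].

By polynomial division,
  k^3+13k^2-24k-540 = (k^3+6k^2-45k-162) + (7k^2+21k-378)
  k^3+6k^2-45k-162 = ((1/7)k+3/7)(7k^2+21k-378) + (0)
Last nonzero remainder: 7k^2+21k-378. Dividing through by 7 gives the monic gcd k^2+3k-54.

k^2+3k-54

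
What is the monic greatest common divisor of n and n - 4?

1

Apply the Euclidean algorithm:
  n = (n - 4) + (4)
  n - 4 = ((1/4)n - 1)(4) + (0)
The last nonzero remainder is the constant 4, so the polynomials are coprime and gcd = 1.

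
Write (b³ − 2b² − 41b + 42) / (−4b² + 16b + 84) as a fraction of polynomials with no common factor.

Euclidean algorithm in ℚ[b]:
  b³ − 2b² − 41b + 42 = (−(1/4)b − 1/2)(−4b² + 16b + 84) + (−12b + 84)
  −4b² + 16b + 84 = ((1/3)b + 1)(−12b + 84) + (0)
Last nonzero remainder: −12b + 84. Dividing through by −12 gives the monic gcd b − 7.
Cancel b − 7 from numerator and denominator to get the reduced form.

(−b² − 5b + 6)/(4b + 12)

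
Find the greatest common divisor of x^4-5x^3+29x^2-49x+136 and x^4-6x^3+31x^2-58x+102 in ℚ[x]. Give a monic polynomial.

Euclidean algorithm in ℚ[x]:
  x^4-5x^3+29x^2-49x+136 = (x^4-6x^3+31x^2-58x+102) + (x^3-2x^2+9x+34)
  x^4-6x^3+31x^2-58x+102 = (x-4)(x^3-2x^2+9x+34) + (14x^2-56x+238)
  x^3-2x^2+9x+34 = ((1/14)x+1/7)(14x^2-56x+238) + (0)
Last nonzero remainder: 14x^2-56x+238. Dividing through by 14 gives the monic gcd x^2-4x+17.

x^2-4x+17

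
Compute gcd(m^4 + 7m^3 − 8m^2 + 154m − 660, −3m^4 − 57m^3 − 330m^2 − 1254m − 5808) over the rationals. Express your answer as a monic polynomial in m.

By polynomial division,
  m^4 + 7m^3 − 8m^2 + 154m − 660 = (−1/3)(−3m^4 − 57m^3 − 330m^2 − 1254m − 5808) + (−12m^3 − 118m^2 − 264m − 2596)
  −3m^4 − 57m^3 − 330m^2 − 1254m − 5808 = ((1/4)m + 55/24)(−12m^3 − 118m^2 − 264m − 2596) + ((77/12)m^2 + 847/6)
  −12m^3 − 118m^2 − 264m − 2596 = (−(144/77)m − 1416/77)((77/12)m^2 + 847/6) + (0)
Last nonzero remainder: (77/12)m^2 + 847/6. Dividing through by 77/12 gives the monic gcd m^2 + 22.

m^2 + 22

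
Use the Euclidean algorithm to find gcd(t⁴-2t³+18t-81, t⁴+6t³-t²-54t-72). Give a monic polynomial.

t²-9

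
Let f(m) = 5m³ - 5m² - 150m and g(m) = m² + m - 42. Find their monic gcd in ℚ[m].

m - 6

By polynomial division,
  5m³ - 5m² - 150m = (5m - 10)(m² + m - 42) + (70m - 420)
  m² + m - 42 = ((1/70)m + 1/10)(70m - 420) + (0)
Last nonzero remainder: 70m - 420. Dividing through by 70 gives the monic gcd m - 6.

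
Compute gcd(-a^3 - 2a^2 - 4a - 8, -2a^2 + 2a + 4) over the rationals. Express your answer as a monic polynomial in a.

Repeated division with remainder:
  -a^3 - 2a^2 - 4a - 8 = ((1/2)a + 3/2)(-2a^2 + 2a + 4) + (-9a - 14)
  -2a^2 + 2a + 4 = ((2/9)a - 46/81)(-9a - 14) + (-320/81)
  -9a - 14 = ((729/320)a + 567/160)(-320/81) + (0)
The last nonzero remainder is the constant -320/81, so the polynomials are coprime and gcd = 1.

1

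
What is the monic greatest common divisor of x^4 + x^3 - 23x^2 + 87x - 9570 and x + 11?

x + 11

Apply the Euclidean algorithm:
  x^4 + x^3 - 23x^2 + 87x - 9570 = (x^3 - 10x^2 + 87x - 870)(x + 11) + (0)
The last nonzero remainder x + 11 is already monic.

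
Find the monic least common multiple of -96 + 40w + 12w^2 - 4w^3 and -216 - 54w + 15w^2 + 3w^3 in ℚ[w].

144 - 36w - 28w^2 + 3w^3 + w^4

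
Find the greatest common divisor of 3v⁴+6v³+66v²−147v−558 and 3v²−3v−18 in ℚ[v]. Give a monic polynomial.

By polynomial division,
  3v⁴+6v³+66v²−147v−558 = (v²+3v+31)(3v²−3v−18) + (0)
Last nonzero remainder: 3v²−3v−18. Dividing through by 3 gives the monic gcd v²−v−6.

v²−v−6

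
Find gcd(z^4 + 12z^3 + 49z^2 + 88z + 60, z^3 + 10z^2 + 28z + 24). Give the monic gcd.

z^2 + 8z + 12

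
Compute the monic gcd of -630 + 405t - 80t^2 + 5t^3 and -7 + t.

-7 + t

Apply the Euclidean algorithm:
  5t^3 - 80t^2 + 405t - 630 = (5t^2 - 45t + 90)(t - 7) + (0)
The last nonzero remainder t - 7 is already monic.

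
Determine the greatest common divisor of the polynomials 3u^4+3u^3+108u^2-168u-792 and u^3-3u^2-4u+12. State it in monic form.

Euclidean algorithm in ℚ[u]:
  3u^4+3u^3+108u^2-168u-792 = (3u+12)(u^3-3u^2-4u+12) + (156u^2-156u-936)
  u^3-3u^2-4u+12 = ((1/156)u-1/78)(156u^2-156u-936) + (0)
Last nonzero remainder: 156u^2-156u-936. Dividing through by 156 gives the monic gcd u^2-u-6.

u^2-u-6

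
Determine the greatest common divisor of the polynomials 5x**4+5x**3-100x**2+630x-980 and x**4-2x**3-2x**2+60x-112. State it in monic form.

Apply the Euclidean algorithm:
  5x**4+5x**3-100x**2+630x-980 = (5)(x**4-2x**3-2x**2+60x-112) + (15x**3-90x**2+330x-420)
  x**4-2x**3-2x**2+60x-112 = ((1/15)x+4/15)(15x**3-90x**2+330x-420) + (0)
Last nonzero remainder: 15x**3-90x**2+330x-420. Dividing through by 15 gives the monic gcd x**3-6x**2+22x-28.

x**3-6x**2+22x-28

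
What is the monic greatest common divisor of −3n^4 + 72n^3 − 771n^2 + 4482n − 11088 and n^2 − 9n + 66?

n^2 − 9n + 66

Euclidean algorithm in ℚ[n]:
  −3n^4 + 72n^3 − 771n^2 + 4482n − 11088 = (−3n^2 + 45n − 168)(n^2 − 9n + 66) + (0)
The last nonzero remainder n^2 − 9n + 66 is already monic.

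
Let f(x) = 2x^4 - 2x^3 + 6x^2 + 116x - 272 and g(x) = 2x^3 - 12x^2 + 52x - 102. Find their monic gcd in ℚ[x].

x^2 - 3x + 17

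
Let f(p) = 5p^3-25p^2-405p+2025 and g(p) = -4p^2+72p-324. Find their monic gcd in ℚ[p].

p-9

Repeated division with remainder:
  5p^3-25p^2-405p+2025 = (-(5/4)p-65/4)(-4p^2+72p-324) + (360p-3240)
  -4p^2+72p-324 = (-(1/90)p+1/10)(360p-3240) + (0)
Last nonzero remainder: 360p-3240. Dividing through by 360 gives the monic gcd p-9.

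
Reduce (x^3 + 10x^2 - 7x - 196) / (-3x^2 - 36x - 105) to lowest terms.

By polynomial division,
  x^3 + 10x^2 - 7x - 196 = (-(1/3)x + 2/3)(-3x^2 - 36x - 105) + (-18x - 126)
  -3x^2 - 36x - 105 = ((1/6)x + 5/6)(-18x - 126) + (0)
Last nonzero remainder: -18x - 126. Dividing through by -18 gives the monic gcd x + 7.
Cancel x + 7 from numerator and denominator to get the reduced form.

(-x^2 - 3x + 28)/(3x + 15)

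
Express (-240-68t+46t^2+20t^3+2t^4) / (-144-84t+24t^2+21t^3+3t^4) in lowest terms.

Euclidean algorithm in ℚ[t]:
  2t^4+20t^3+46t^2-68t-240 = (2/3)(3t^4+21t^3+24t^2-84t-144) + (6t^3+30t^2-12t-144)
  3t^4+21t^3+24t^2-84t-144 = ((1/2)t+1)(6t^3+30t^2-12t-144) + (0)
Last nonzero remainder: 6t^3+30t^2-12t-144. Dividing through by 6 gives the monic gcd t^3+5t^2-2t-24.
Cancel t^3+5t^2-2t-24 from numerator and denominator to get the reduced form.

(10+2t)/(6+3t)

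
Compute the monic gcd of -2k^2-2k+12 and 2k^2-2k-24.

Euclidean algorithm in ℚ[k]:
  -2k^2-2k+12 = (-1)(2k^2-2k-24) + (-4k-12)
  2k^2-2k-24 = (-(1/2)k+2)(-4k-12) + (0)
Last nonzero remainder: -4k-12. Dividing through by -4 gives the monic gcd k+3.

k+3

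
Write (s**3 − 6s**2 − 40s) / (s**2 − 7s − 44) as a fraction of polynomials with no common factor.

(s**2 − 10s)/(s − 11)

Repeated division with remainder:
  s**3 − 6s**2 − 40s = (s + 1)(s**2 − 7s − 44) + (11s + 44)
  s**2 − 7s − 44 = ((1/11)s − 1)(11s + 44) + (0)
Last nonzero remainder: 11s + 44. Dividing through by 11 gives the monic gcd s + 4.
Cancel s + 4 from numerator and denominator to get the reduced form.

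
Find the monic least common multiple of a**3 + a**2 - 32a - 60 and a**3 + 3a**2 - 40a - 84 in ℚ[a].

a**4 + 8a**3 - 25a**2 - 284a - 420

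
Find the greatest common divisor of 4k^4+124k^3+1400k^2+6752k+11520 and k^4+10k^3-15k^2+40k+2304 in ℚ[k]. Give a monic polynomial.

k^2+17k+72

Apply the Euclidean algorithm:
  4k^4+124k^3+1400k^2+6752k+11520 = (4)(k^4+10k^3-15k^2+40k+2304) + (84k^3+1460k^2+6592k+2304)
  k^4+10k^3-15k^2+40k+2304 = ((1/84)k-155/1764)(84k^3+1460k^2+6592k+2304) + ((15352/441)k^2+(260984/441)k+122816/49)
  84k^3+1460k^2+6592k+2304 = ((9261/3838)k+1764/1919)((15352/441)k^2+(260984/441)k+122816/49) + (0)
Last nonzero remainder: (15352/441)k^2+(260984/441)k+122816/49. Dividing through by 15352/441 gives the monic gcd k^2+17k+72.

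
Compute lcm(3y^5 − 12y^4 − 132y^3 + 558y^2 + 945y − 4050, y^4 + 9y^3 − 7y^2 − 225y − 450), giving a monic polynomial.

y^6 + y^5 − 64y^4 − 34y^3 + 1245y^2 + 225y − 6750

Repeated division with remainder:
  3y^5 − 12y^4 − 132y^3 + 558y^2 + 945y − 4050 = (3y − 39)(y^4 + 9y^3 − 7y^2 − 225y − 450) + (240y^3 + 960y^2 − 6480y − 21600)
  y^4 + 9y^3 − 7y^2 − 225y − 450 = ((1/240)y + 1/48)(240y^3 + 960y^2 − 6480y − 21600) + (0)
Last nonzero remainder: 240y^3 + 960y^2 − 6480y − 21600. Dividing through by 240 gives the monic gcd y^3 + 4y^2 − 27y − 90.
Then lcm(f, g) = f·g / gcd(f, g); expanding and making the result monic gives the answer.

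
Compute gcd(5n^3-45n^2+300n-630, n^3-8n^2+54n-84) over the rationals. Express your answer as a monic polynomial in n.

Repeated division with remainder:
  5n^3-45n^2+300n-630 = (5)(n^3-8n^2+54n-84) + (-5n^2+30n-210)
  n^3-8n^2+54n-84 = (-(1/5)n+2/5)(-5n^2+30n-210) + (0)
Last nonzero remainder: -5n^2+30n-210. Dividing through by -5 gives the monic gcd n^2-6n+42.

n^2-6n+42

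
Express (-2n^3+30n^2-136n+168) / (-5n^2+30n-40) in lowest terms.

(2n^2-26n+84)/(5n-20)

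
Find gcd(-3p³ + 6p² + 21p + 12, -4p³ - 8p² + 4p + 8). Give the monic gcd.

p + 1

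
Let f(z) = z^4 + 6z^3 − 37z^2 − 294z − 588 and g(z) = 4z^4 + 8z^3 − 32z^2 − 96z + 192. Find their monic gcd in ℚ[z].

Repeated division with remainder:
  z^4 + 6z^3 − 37z^2 − 294z − 588 = (1/4)(4z^4 + 8z^3 − 32z^2 − 96z + 192) + (4z^3 − 29z^2 − 270z − 636)
  4z^4 + 8z^3 − 32z^2 − 96z + 192 = (z + 37/4)(4z^3 − 29z^2 − 270z − 636) + ((2025/4)z^2 + (6075/2)z + 6075)
  4z^3 − 29z^2 − 270z − 636 = ((16/2025)z − 212/2025)((2025/4)z^2 + (6075/2)z + 6075) + (0)
Last nonzero remainder: (2025/4)z^2 + (6075/2)z + 6075. Dividing through by 2025/4 gives the monic gcd z^2 + 6z + 12.

z^2 + 6z + 12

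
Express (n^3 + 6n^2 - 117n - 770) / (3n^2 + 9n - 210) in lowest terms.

By polynomial division,
  n^3 + 6n^2 - 117n - 770 = ((1/3)n + 1)(3n^2 + 9n - 210) + (-56n - 560)
  3n^2 + 9n - 210 = (-(3/56)n + 3/8)(-56n - 560) + (0)
Last nonzero remainder: -56n - 560. Dividing through by -56 gives the monic gcd n + 10.
Cancel n + 10 from numerator and denominator to get the reduced form.

(n^2 - 4n - 77)/(3n - 21)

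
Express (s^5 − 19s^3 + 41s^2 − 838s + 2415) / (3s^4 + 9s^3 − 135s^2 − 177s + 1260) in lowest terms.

Apply the Euclidean algorithm:
  s^5 − 19s^3 + 41s^2 − 838s + 2415 = ((1/3)s − 1)(3s^4 + 9s^3 − 135s^2 − 177s + 1260) + (35s^3 − 35s^2 − 1435s + 3675)
  3s^4 + 9s^3 − 135s^2 − 177s + 1260 = ((3/35)s + 12/35)(35s^3 − 35s^2 − 1435s + 3675) + (0)
Last nonzero remainder: 35s^3 − 35s^2 − 1435s + 3675. Dividing through by 35 gives the monic gcd s^3 − s^2 − 41s + 105.
Cancel s^3 − s^2 − 41s + 105 from numerator and denominator to get the reduced form.

(s^2 + s + 23)/(3s + 12)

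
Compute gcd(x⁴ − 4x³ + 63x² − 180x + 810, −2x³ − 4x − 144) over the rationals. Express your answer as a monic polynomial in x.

Euclidean algorithm in ℚ[x]:
  x⁴ − 4x³ + 63x² − 180x + 810 = (−(1/2)x + 2)(−2x³ − 4x − 144) + (61x² − 244x + 1098)
  −2x³ − 4x − 144 = (−(2/61)x − 8/61)(61x² − 244x + 1098) + (0)
Last nonzero remainder: 61x² − 244x + 1098. Dividing through by 61 gives the monic gcd x² − 4x + 18.

x² − 4x + 18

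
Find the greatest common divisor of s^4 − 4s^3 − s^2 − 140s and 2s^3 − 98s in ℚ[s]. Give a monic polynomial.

s^2 − 7s

Apply the Euclidean algorithm:
  s^4 − 4s^3 − s^2 − 140s = ((1/2)s − 2)(2s^3 − 98s) + (48s^2 − 336s)
  2s^3 − 98s = ((1/24)s + 7/24)(48s^2 − 336s) + (0)
Last nonzero remainder: 48s^2 − 336s. Dividing through by 48 gives the monic gcd s^2 − 7s.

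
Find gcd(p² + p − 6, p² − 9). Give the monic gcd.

p + 3

Apply the Euclidean algorithm:
  p² + p − 6 = (p² − 9) + (p + 3)
  p² − 9 = (p − 3)(p + 3) + (0)
The last nonzero remainder p + 3 is already monic.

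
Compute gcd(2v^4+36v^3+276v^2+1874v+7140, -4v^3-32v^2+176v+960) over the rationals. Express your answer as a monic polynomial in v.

Repeated division with remainder:
  2v^4+36v^3+276v^2+1874v+7140 = (-(1/2)v-5)(-4v^3-32v^2+176v+960) + (204v^2+3234v+11940)
  -4v^3-32v^2+176v+960 = (-(1/51)v+89/578)(204v^2+3234v+11940) + (-(25389/289)v-253890/289)
  204v^2+3234v+11940 = (-(19652/8463)v-115022/8463)(-(25389/289)v-253890/289) + (0)
Last nonzero remainder: -(25389/289)v-253890/289. Dividing through by -25389/289 gives the monic gcd v+10.

v+10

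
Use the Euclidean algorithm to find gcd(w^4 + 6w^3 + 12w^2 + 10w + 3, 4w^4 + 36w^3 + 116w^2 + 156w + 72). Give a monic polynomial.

w^2 + 4w + 3

By polynomial division,
  w^4 + 6w^3 + 12w^2 + 10w + 3 = (1/4)(4w^4 + 36w^3 + 116w^2 + 156w + 72) + (−3w^3 − 17w^2 − 29w − 15)
  4w^4 + 36w^3 + 116w^2 + 156w + 72 = (−(4/3)w − 40/9)(−3w^3 − 17w^2 − 29w − 15) + ((16/9)w^2 + (64/9)w + 16/3)
  −3w^3 − 17w^2 − 29w − 15 = (−(27/16)w − 45/16)((16/9)w^2 + (64/9)w + 16/3) + (0)
Last nonzero remainder: (16/9)w^2 + (64/9)w + 16/3. Dividing through by 16/9 gives the monic gcd w^2 + 4w + 3.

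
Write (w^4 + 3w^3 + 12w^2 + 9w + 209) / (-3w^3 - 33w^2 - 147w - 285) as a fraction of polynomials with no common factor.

Euclidean algorithm in ℚ[w]:
  w^4 + 3w^3 + 12w^2 + 9w + 209 = (-(1/3)w + 8/3)(-3w^3 - 33w^2 - 147w - 285) + (51w^2 + 306w + 969)
  -3w^3 - 33w^2 - 147w - 285 = (-(1/17)w - 5/17)(51w^2 + 306w + 969) + (0)
Last nonzero remainder: 51w^2 + 306w + 969. Dividing through by 51 gives the monic gcd w^2 + 6w + 19.
Cancel w^2 + 6w + 19 from numerator and denominator to get the reduced form.

(-w^2 + 3w - 11)/(3w + 15)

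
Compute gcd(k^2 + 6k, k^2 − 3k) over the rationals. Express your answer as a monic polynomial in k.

Repeated division with remainder:
  k^2 + 6k = (k^2 − 3k) + (9k)
  k^2 − 3k = ((1/9)k − 1/3)(9k) + (0)
Last nonzero remainder: 9k. Dividing through by 9 gives the monic gcd k.

k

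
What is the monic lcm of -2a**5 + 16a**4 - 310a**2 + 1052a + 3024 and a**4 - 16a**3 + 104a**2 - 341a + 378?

a**6 - 10a**5 + 16a**4 + 155a**3 - 836a**2 - 460a + 3024

Apply the Euclidean algorithm:
  -2a**5 + 16a**4 - 310a**2 + 1052a + 3024 = (-2a - 16)(a**4 - 16a**3 + 104a**2 - 341a + 378) + (-48a**3 + 672a**2 - 3648a + 9072)
  a**4 - 16a**3 + 104a**2 - 341a + 378 = (-(1/48)a + 1/24)(-48a**3 + 672a**2 - 3648a + 9072) + (0)
Last nonzero remainder: -48a**3 + 672a**2 - 3648a + 9072. Dividing through by -48 gives the monic gcd a**3 - 14a**2 + 76a - 189.
Then lcm(f, g) = f·g / gcd(f, g); expanding and making the result monic gives the answer.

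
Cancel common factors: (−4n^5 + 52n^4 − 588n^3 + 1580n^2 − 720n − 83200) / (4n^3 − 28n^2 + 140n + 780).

(−n^3 + 3n^2 − 52n − 320)/(n + 3)

Repeated division with remainder:
  −4n^5 + 52n^4 − 588n^3 + 1580n^2 − 720n − 83200 = (−n^2 + 6n − 70)(4n^3 − 28n^2 + 140n + 780) + (−440n^2 + 4400n − 28600)
  4n^3 − 28n^2 + 140n + 780 = (−(1/110)n − 3/110)(−440n^2 + 4400n − 28600) + (0)
Last nonzero remainder: −440n^2 + 4400n − 28600. Dividing through by −440 gives the monic gcd n^2 − 10n + 65.
Cancel n^2 − 10n + 65 from numerator and denominator to get the reduced form.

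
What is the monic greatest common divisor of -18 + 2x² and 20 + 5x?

Repeated division with remainder:
  2x² - 18 = ((2/5)x - 8/5)(5x + 20) + (14)
  5x + 20 = ((5/14)x + 10/7)(14) + (0)
The last nonzero remainder is the constant 14, so the polynomials are coprime and gcd = 1.

1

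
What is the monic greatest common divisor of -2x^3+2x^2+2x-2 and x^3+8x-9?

By polynomial division,
  -2x^3+2x^2+2x-2 = (-2)(x^3+8x-9) + (2x^2+18x-20)
  x^3+8x-9 = ((1/2)x-9/2)(2x^2+18x-20) + (99x-99)
  2x^2+18x-20 = ((2/99)x+20/99)(99x-99) + (0)
Last nonzero remainder: 99x-99. Dividing through by 99 gives the monic gcd x-1.

x-1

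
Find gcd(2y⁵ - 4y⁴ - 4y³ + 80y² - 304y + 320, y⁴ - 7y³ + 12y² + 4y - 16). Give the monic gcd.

y² - 4y + 4

By polynomial division,
  2y⁵ - 4y⁴ - 4y³ + 80y² - 304y + 320 = (2y + 10)(y⁴ - 7y³ + 12y² + 4y - 16) + (42y³ - 48y² - 312y + 480)
  y⁴ - 7y³ + 12y² + 4y - 16 = ((1/42)y - 41/294)(42y³ - 48y² - 312y + 480) + ((624/49)y² - (2496/49)y + 2496/49)
  42y³ - 48y² - 312y + 480 = ((343/104)y + 245/26)((624/49)y² - (2496/49)y + 2496/49) + (0)
Last nonzero remainder: (624/49)y² - (2496/49)y + 2496/49. Dividing through by 624/49 gives the monic gcd y² - 4y + 4.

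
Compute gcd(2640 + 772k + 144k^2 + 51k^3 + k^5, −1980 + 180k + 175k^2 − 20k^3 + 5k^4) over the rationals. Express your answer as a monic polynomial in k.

132 + 32k − k^2 + k^3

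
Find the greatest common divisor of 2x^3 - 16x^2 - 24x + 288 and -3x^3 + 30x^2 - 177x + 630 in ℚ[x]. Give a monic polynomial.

x - 6

By polynomial division,
  2x^3 - 16x^2 - 24x + 288 = (-2/3)(-3x^3 + 30x^2 - 177x + 630) + (4x^2 - 142x + 708)
  -3x^3 + 30x^2 - 177x + 630 = (-(3/4)x - 153/8)(4x^2 - 142x + 708) + (-(9447/4)x + 28341/2)
  4x^2 - 142x + 708 = (-(16/9447)x + 472/9447)(-(9447/4)x + 28341/2) + (0)
Last nonzero remainder: -(9447/4)x + 28341/2. Dividing through by -9447/4 gives the monic gcd x - 6.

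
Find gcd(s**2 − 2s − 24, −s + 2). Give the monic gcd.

Apply the Euclidean algorithm:
  s**2 − 2s − 24 = (−s)(−s + 2) + (−24)
  −s + 2 = ((1/24)s − 1/12)(−24) + (0)
The last nonzero remainder is the constant −24, so the polynomials are coprime and gcd = 1.

1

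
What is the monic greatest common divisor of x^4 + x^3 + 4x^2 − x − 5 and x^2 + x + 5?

Apply the Euclidean algorithm:
  x^4 + x^3 + 4x^2 − x − 5 = (x^2 − 1)(x^2 + x + 5) + (0)
The last nonzero remainder x^2 + x + 5 is already monic.

x^2 + x + 5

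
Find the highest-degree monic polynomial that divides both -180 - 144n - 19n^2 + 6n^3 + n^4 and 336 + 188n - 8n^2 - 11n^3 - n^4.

By polynomial division,
  n^4 + 6n^3 - 19n^2 - 144n - 180 = (-1)(-n^4 - 11n^3 - 8n^2 + 188n + 336) + (-5n^3 - 27n^2 + 44n + 156)
  -n^4 - 11n^3 - 8n^2 + 188n + 336 = ((1/5)n + 28/25)(-5n^3 - 27n^2 + 44n + 156) + ((336/25)n^2 + (2688/25)n + 4032/25)
  -5n^3 - 27n^2 + 44n + 156 = (-(125/336)n + 325/336)((336/25)n^2 + (2688/25)n + 4032/25) + (0)
Last nonzero remainder: (336/25)n^2 + (2688/25)n + 4032/25. Dividing through by 336/25 gives the monic gcd n^2 + 8n + 12.

12 + 8n + n^2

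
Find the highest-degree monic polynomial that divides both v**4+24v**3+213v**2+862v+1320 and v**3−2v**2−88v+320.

v+10

By polynomial division,
  v**4+24v**3+213v**2+862v+1320 = (v+26)(v**3−2v**2−88v+320) + (353v**2+2830v−7000)
  v**3−2v**2−88v+320 = ((1/353)v−3536/124609)(353v**2+2830v−7000) + ((1512288/124609)v+15122880/124609)
  353v**2+2830v−7000 = ((43986977/1512288)v−21806575/378072)((1512288/124609)v+15122880/124609) + (0)
Last nonzero remainder: (1512288/124609)v+15122880/124609. Dividing through by 1512288/124609 gives the monic gcd v+10.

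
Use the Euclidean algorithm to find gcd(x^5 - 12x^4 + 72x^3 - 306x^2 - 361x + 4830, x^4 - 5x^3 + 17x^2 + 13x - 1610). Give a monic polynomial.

Apply the Euclidean algorithm:
  x^5 - 12x^4 + 72x^3 - 306x^2 - 361x + 4830 = (x - 7)(x^4 - 5x^3 + 17x^2 + 13x - 1610) + (20x^3 - 200x^2 + 1340x - 6440)
  x^4 - 5x^3 + 17x^2 + 13x - 1610 = ((1/20)x + 1/4)(20x^3 - 200x^2 + 1340x - 6440) + (0)
Last nonzero remainder: 20x^3 - 200x^2 + 1340x - 6440. Dividing through by 20 gives the monic gcd x^3 - 10x^2 + 67x - 322.

x^3 - 10x^2 + 67x - 322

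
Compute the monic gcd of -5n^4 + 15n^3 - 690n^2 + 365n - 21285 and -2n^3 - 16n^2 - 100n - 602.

n^2 + n + 43

Apply the Euclidean algorithm:
  -5n^4 + 15n^3 - 690n^2 + 365n - 21285 = ((5/2)n - 55/2)(-2n^3 - 16n^2 - 100n - 602) + (-880n^2 - 880n - 37840)
  -2n^3 - 16n^2 - 100n - 602 = ((1/440)n + 7/440)(-880n^2 - 880n - 37840) + (0)
Last nonzero remainder: -880n^2 - 880n - 37840. Dividing through by -880 gives the monic gcd n^2 + n + 43.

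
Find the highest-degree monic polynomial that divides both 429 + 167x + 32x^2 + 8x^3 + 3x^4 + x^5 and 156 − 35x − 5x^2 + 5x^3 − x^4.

39 + x − x^2 + x^3

Apply the Euclidean algorithm:
  x^5 + 3x^4 + 8x^3 + 32x^2 + 167x + 429 = (−x − 8)(−x^4 + 5x^3 − 5x^2 − 35x + 156) + (43x^3 − 43x^2 + 43x + 1677)
  −x^4 + 5x^3 − 5x^2 − 35x + 156 = (−(1/43)x + 4/43)(43x^3 − 43x^2 + 43x + 1677) + (0)
Last nonzero remainder: 43x^3 − 43x^2 + 43x + 1677. Dividing through by 43 gives the monic gcd x^3 − x^2 + x + 39.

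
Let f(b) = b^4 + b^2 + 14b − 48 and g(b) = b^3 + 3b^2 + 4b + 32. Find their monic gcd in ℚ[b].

By polynomial division,
  b^4 + b^2 + 14b − 48 = (b − 3)(b^3 + 3b^2 + 4b + 32) + (6b^2 − 6b + 48)
  b^3 + 3b^2 + 4b + 32 = ((1/6)b + 2/3)(6b^2 − 6b + 48) + (0)
Last nonzero remainder: 6b^2 − 6b + 48. Dividing through by 6 gives the monic gcd b^2 − b + 8.

b^2 − b + 8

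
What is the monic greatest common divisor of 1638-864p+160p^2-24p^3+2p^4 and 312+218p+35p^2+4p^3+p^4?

39-2p+p^2

Apply the Euclidean algorithm:
  2p^4-24p^3+160p^2-864p+1638 = (2)(p^4+4p^3+35p^2+218p+312) + (-32p^3+90p^2-1300p+1014)
  p^4+4p^3+35p^2+218p+312 = (-(1/32)p-109/512)(-32p^3+90p^2-1300p+1014) + ((3465/256)p^2-(3465/128)p+135135/256)
  -32p^3+90p^2-1300p+1014 = (-(8192/3465)p+6656/3465)((3465/256)p^2-(3465/128)p+135135/256) + (0)
Last nonzero remainder: (3465/256)p^2-(3465/128)p+135135/256. Dividing through by 3465/256 gives the monic gcd p^2-2p+39.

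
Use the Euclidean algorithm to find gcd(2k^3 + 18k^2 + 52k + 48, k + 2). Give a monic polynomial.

k + 2

Euclidean algorithm in ℚ[k]:
  2k^3 + 18k^2 + 52k + 48 = (2k^2 + 14k + 24)(k + 2) + (0)
The last nonzero remainder k + 2 is already monic.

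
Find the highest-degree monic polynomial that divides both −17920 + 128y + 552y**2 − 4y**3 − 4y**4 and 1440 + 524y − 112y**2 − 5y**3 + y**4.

−80 + 2y + y**2

Apply the Euclidean algorithm:
  −4y**4 − 4y**3 + 552y**2 + 128y − 17920 = (−4)(y**4 − 5y**3 − 112y**2 + 524y + 1440) + (−24y**3 + 104y**2 + 2224y − 12160)
  y**4 − 5y**3 − 112y**2 + 524y + 1440 = (−(1/24)y + 1/36)(−24y**3 + 104y**2 + 2224y − 12160) + (−(200/9)y**2 − (400/9)y + 16000/9)
  −24y**3 + 104y**2 + 2224y − 12160 = ((27/25)y − 171/25)(−(200/9)y**2 − (400/9)y + 16000/9) + (0)
Last nonzero remainder: −(200/9)y**2 − (400/9)y + 16000/9. Dividing through by −200/9 gives the monic gcd y**2 + 2y − 80.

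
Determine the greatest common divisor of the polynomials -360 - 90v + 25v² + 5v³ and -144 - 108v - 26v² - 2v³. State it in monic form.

18 + 9v + v²

Apply the Euclidean algorithm:
  5v³ + 25v² - 90v - 360 = (-5/2)(-2v³ - 26v² - 108v - 144) + (-40v² - 360v - 720)
  -2v³ - 26v² - 108v - 144 = ((1/20)v + 1/5)(-40v² - 360v - 720) + (0)
Last nonzero remainder: -40v² - 360v - 720. Dividing through by -40 gives the monic gcd v² + 9v + 18.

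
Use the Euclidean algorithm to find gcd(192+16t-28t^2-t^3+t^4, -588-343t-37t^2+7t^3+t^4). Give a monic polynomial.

12+7t+t^2

By polynomial division,
  t^4-t^3-28t^2+16t+192 = (t^4+7t^3-37t^2-343t-588) + (-8t^3+9t^2+359t+780)
  t^4+7t^3-37t^2-343t-588 = (-(1/8)t-65/64)(-8t^3+9t^2+359t+780) + ((1089/64)t^2+(7623/64)t+3267/16)
  -8t^3+9t^2+359t+780 = (-(512/1089)t+4160/1089)((1089/64)t^2+(7623/64)t+3267/16) + (0)
Last nonzero remainder: (1089/64)t^2+(7623/64)t+3267/16. Dividing through by 1089/64 gives the monic gcd t^2+7t+12.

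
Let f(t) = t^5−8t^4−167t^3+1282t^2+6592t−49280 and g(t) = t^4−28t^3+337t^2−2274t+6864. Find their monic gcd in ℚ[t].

Repeated division with remainder:
  t^5−8t^4−167t^3+1282t^2+6592t−49280 = (t+20)(t^4−28t^3+337t^2−2274t+6864) + (56t^3−3184t^2+45208t−186560)
  t^4−28t^3+337t^2−2274t+6864 = ((1/56)t+101/196)(56t^3−3184t^2+45208t−186560) + ((57352/49)t^2−(1089688/49)t+5046976/49)
  56t^3−3184t^2+45208t−186560 = ((343/7169)t−12985/7169)((57352/49)t^2−(1089688/49)t+5046976/49) + (0)
Last nonzero remainder: (57352/49)t^2−(1089688/49)t+5046976/49. Dividing through by 57352/49 gives the monic gcd t^2−19t+88.

t^2−19t+88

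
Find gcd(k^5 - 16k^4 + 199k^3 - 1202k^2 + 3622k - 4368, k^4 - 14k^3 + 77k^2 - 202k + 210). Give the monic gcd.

Apply the Euclidean algorithm:
  k^5 - 16k^4 + 199k^3 - 1202k^2 + 3622k - 4368 = (k - 2)(k^4 - 14k^3 + 77k^2 - 202k + 210) + (94k^3 - 846k^2 + 3008k - 3948)
  k^4 - 14k^3 + 77k^2 - 202k + 210 = ((1/94)k - 5/94)(94k^3 - 846k^2 + 3008k - 3948) + (0)
Last nonzero remainder: 94k^3 - 846k^2 + 3008k - 3948. Dividing through by 94 gives the monic gcd k^3 - 9k^2 + 32k - 42.

k^3 - 9k^2 + 32k - 42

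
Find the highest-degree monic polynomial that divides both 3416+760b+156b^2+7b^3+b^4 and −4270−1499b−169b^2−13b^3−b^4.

122+b+b^2

By polynomial division,
  b^4+7b^3+156b^2+760b+3416 = (−1)(−b^4−13b^3−169b^2−1499b−4270) + (−6b^3−13b^2−739b−854)
  −b^4−13b^3−169b^2−1499b−4270 = ((1/6)b+65/36)(−6b^3−13b^2−739b−854) + (−(805/36)b^2−(805/36)b−49105/18)
  −6b^3−13b^2−739b−854 = ((216/805)b+36/115)(−(805/36)b^2−(805/36)b−49105/18) + (0)
Last nonzero remainder: −(805/36)b^2−(805/36)b−49105/18. Dividing through by −805/36 gives the monic gcd b^2+b+122.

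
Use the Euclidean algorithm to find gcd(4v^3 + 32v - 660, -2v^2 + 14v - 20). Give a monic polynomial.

v - 5

By polynomial division,
  4v^3 + 32v - 660 = (-2v - 14)(-2v^2 + 14v - 20) + (188v - 940)
  -2v^2 + 14v - 20 = (-(1/94)v + 1/47)(188v - 940) + (0)
Last nonzero remainder: 188v - 940. Dividing through by 188 gives the monic gcd v - 5.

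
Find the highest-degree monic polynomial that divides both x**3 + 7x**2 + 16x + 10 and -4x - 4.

x + 1

Apply the Euclidean algorithm:
  x**3 + 7x**2 + 16x + 10 = (-(1/4)x**2 - (3/2)x - 5/2)(-4x - 4) + (0)
Last nonzero remainder: -4x - 4. Dividing through by -4 gives the monic gcd x + 1.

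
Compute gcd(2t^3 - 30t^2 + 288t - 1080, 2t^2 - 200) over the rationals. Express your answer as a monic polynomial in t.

1

Euclidean algorithm in ℚ[t]:
  2t^3 - 30t^2 + 288t - 1080 = (t - 15)(2t^2 - 200) + (488t - 4080)
  2t^2 - 200 = ((1/244)t + 255/7442)(488t - 4080) + (-224000/3721)
  488t - 4080 = (-(226981/28000)t + 189771/2800)(-224000/3721) + (0)
The last nonzero remainder is the constant -224000/3721, so the polynomials are coprime and gcd = 1.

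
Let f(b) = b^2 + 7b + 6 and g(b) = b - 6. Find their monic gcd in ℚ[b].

Apply the Euclidean algorithm:
  b^2 + 7b + 6 = (b + 13)(b - 6) + (84)
  b - 6 = ((1/84)b - 1/14)(84) + (0)
The last nonzero remainder is the constant 84, so the polynomials are coprime and gcd = 1.

1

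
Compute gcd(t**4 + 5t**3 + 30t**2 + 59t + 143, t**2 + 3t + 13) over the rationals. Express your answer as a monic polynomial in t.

By polynomial division,
  t**4 + 5t**3 + 30t**2 + 59t + 143 = (t**2 + 2t + 11)(t**2 + 3t + 13) + (0)
The last nonzero remainder t**2 + 3t + 13 is already monic.

t**2 + 3t + 13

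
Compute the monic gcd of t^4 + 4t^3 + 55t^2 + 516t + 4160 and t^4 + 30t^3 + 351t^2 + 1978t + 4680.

t^2 + 11t + 52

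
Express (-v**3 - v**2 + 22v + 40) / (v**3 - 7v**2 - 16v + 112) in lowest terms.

(-v**2 + 3v + 10)/(v**2 - 11v + 28)

Apply the Euclidean algorithm:
  -v**3 - v**2 + 22v + 40 = (-1)(v**3 - 7v**2 - 16v + 112) + (-8v**2 + 6v + 152)
  v**3 - 7v**2 - 16v + 112 = (-(1/8)v + 25/32)(-8v**2 + 6v + 152) + (-(27/16)v - 27/4)
  -8v**2 + 6v + 152 = ((128/27)v - 608/27)(-(27/16)v - 27/4) + (0)
Last nonzero remainder: -(27/16)v - 27/4. Dividing through by -27/16 gives the monic gcd v + 4.
Cancel v + 4 from numerator and denominator to get the reduced form.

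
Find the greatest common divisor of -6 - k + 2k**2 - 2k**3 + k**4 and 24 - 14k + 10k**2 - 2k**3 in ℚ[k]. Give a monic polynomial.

3 - k + k**2

Repeated division with remainder:
  k**4 - 2k**3 + 2k**2 - k - 6 = (-(1/2)k - 3/2)(-2k**3 + 10k**2 - 14k + 24) + (10k**2 - 10k + 30)
  -2k**3 + 10k**2 - 14k + 24 = (-(1/5)k + 4/5)(10k**2 - 10k + 30) + (0)
Last nonzero remainder: 10k**2 - 10k + 30. Dividing through by 10 gives the monic gcd k**2 - k + 3.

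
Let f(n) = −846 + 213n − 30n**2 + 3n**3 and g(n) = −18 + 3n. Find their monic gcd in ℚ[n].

−6 + n

Repeated division with remainder:
  3n**3 − 30n**2 + 213n − 846 = (n**2 − 4n + 47)(3n − 18) + (0)
Last nonzero remainder: 3n − 18. Dividing through by 3 gives the monic gcd n − 6.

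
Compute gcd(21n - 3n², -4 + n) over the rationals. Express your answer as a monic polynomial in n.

1

Apply the Euclidean algorithm:
  -3n² + 21n = (-3n + 9)(n - 4) + (36)
  n - 4 = ((1/36)n - 1/9)(36) + (0)
The last nonzero remainder is the constant 36, so the polynomials are coprime and gcd = 1.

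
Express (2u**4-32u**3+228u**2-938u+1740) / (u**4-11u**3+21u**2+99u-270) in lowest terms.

(2u**2-10u+58)/(u**2-9)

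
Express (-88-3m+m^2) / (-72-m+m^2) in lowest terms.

Repeated division with remainder:
  m^2-3m-88 = (m^2-m-72) + (-2m-16)
  m^2-m-72 = (-(1/2)m+9/2)(-2m-16) + (0)
Last nonzero remainder: -2m-16. Dividing through by -2 gives the monic gcd m+8.
Cancel m+8 from numerator and denominator to get the reduced form.

(-11+m)/(-9+m)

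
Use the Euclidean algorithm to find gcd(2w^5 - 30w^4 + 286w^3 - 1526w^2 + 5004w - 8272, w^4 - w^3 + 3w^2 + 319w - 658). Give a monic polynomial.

Euclidean algorithm in ℚ[w]:
  2w^5 - 30w^4 + 286w^3 - 1526w^2 + 5004w - 8272 = (2w - 28)(w^4 - w^3 + 3w^2 + 319w - 658) + (252w^3 - 2080w^2 + 15252w - 26696)
  w^4 - w^3 + 3w^2 + 319w - 658 = ((1/252)w + 457/15876)(252w^3 - 2080w^2 + 15252w - 26696) + ((9328/3969)w^2 - (18656/1323)w + 438416/3969)
  252w^3 - 2080w^2 + 15252w - 26696 = ((250047/2332)w - 281799/1166)((9328/3969)w^2 - (18656/1323)w + 438416/3969) + (0)
Last nonzero remainder: (9328/3969)w^2 - (18656/1323)w + 438416/3969. Dividing through by 9328/3969 gives the monic gcd w^2 - 6w + 47.

w^2 - 6w + 47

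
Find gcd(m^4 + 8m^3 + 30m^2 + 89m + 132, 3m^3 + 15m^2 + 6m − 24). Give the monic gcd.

m + 4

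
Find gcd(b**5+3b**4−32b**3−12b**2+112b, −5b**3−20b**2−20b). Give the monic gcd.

By polynomial division,
  b**5+3b**4−32b**3−12b**2+112b = (−(1/5)b**2+(1/5)b+32/5)(−5b**3−20b**2−20b) + (120b**2+240b)
  −5b**3−20b**2−20b = (−(1/24)b−1/12)(120b**2+240b) + (0)
Last nonzero remainder: 120b**2+240b. Dividing through by 120 gives the monic gcd b**2+2b.

b**2+2b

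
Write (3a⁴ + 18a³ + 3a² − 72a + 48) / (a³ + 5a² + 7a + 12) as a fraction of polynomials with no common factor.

By polynomial division,
  3a⁴ + 18a³ + 3a² − 72a + 48 = (3a + 3)(a³ + 5a² + 7a + 12) + (−33a² − 129a + 12)
  a³ + 5a² + 7a + 12 = (−(1/33)a − 4/121)(−33a² − 129a + 12) + ((375/121)a + 1500/121)
  −33a² − 129a + 12 = (−(1331/125)a + 121/125)((375/121)a + 1500/121) + (0)
Last nonzero remainder: (375/121)a + 1500/121. Dividing through by 375/121 gives the monic gcd a + 4.
Cancel a + 4 from numerator and denominator to get the reduced form.

(3a³ + 6a² − 21a + 12)/(a² + a + 3)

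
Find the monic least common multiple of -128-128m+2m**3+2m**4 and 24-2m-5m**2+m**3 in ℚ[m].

384+448m-70m**3-7m**4+m**6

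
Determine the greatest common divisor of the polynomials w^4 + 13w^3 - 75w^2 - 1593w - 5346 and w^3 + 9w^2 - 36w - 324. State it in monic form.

w^2 + 15w + 54

Euclidean algorithm in ℚ[w]:
  w^4 + 13w^3 - 75w^2 - 1593w - 5346 = (w + 4)(w^3 + 9w^2 - 36w - 324) + (-75w^2 - 1125w - 4050)
  w^3 + 9w^2 - 36w - 324 = (-(1/75)w + 2/25)(-75w^2 - 1125w - 4050) + (0)
Last nonzero remainder: -75w^2 - 1125w - 4050. Dividing through by -75 gives the monic gcd w^2 + 15w + 54.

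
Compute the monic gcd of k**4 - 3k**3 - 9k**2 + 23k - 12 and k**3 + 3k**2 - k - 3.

k**2 + 2k - 3

Apply the Euclidean algorithm:
  k**4 - 3k**3 - 9k**2 + 23k - 12 = (k - 6)(k**3 + 3k**2 - k - 3) + (10k**2 + 20k - 30)
  k**3 + 3k**2 - k - 3 = ((1/10)k + 1/10)(10k**2 + 20k - 30) + (0)
Last nonzero remainder: 10k**2 + 20k - 30. Dividing through by 10 gives the monic gcd k**2 + 2k - 3.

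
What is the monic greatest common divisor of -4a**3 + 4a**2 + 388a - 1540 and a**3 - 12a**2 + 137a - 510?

Repeated division with remainder:
  -4a**3 + 4a**2 + 388a - 1540 = (-4)(a**3 - 12a**2 + 137a - 510) + (-44a**2 + 936a - 3580)
  a**3 - 12a**2 + 137a - 510 = (-(1/44)a - 51/242)(-44a**2 + 936a - 3580) + ((30600/121)a - 153000/121)
  -44a**2 + 936a - 3580 = (-(1331/7650)a + 21659/7650)((30600/121)a - 153000/121) + (0)
Last nonzero remainder: (30600/121)a - 153000/121. Dividing through by 30600/121 gives the monic gcd a - 5.

a - 5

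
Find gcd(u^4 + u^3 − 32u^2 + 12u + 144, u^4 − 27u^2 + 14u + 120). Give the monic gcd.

Apply the Euclidean algorithm:
  u^4 + u^3 − 32u^2 + 12u + 144 = (u^4 − 27u^2 + 14u + 120) + (u^3 − 5u^2 − 2u + 24)
  u^4 − 27u^2 + 14u + 120 = (u + 5)(u^3 − 5u^2 − 2u + 24) + (0)
The last nonzero remainder u^3 − 5u^2 − 2u + 24 is already monic.

u^3 − 5u^2 − 2u + 24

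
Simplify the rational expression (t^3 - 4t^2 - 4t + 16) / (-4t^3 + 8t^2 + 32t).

Euclidean algorithm in ℚ[t]:
  t^3 - 4t^2 - 4t + 16 = (-1/4)(-4t^3 + 8t^2 + 32t) + (-2t^2 + 4t + 16)
  -4t^3 + 8t^2 + 32t = (2t)(-2t^2 + 4t + 16) + (0)
Last nonzero remainder: -2t^2 + 4t + 16. Dividing through by -2 gives the monic gcd t^2 - 2t - 8.
Cancel t^2 - 2t - 8 from numerator and denominator to get the reduced form.

(-t + 2)/(4t)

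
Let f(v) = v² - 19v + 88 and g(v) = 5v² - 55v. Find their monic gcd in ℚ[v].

By polynomial division,
  v² - 19v + 88 = (1/5)(5v² - 55v) + (-8v + 88)
  5v² - 55v = (-(5/8)v)(-8v + 88) + (0)
Last nonzero remainder: -8v + 88. Dividing through by -8 gives the monic gcd v - 11.

v - 11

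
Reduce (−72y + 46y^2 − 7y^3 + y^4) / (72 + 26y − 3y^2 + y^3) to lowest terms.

Apply the Euclidean algorithm:
  y^4 − 7y^3 + 46y^2 − 72y = (y − 4)(y^3 − 3y^2 + 26y + 72) + (8y^2 − 40y + 288)
  y^3 − 3y^2 + 26y + 72 = ((1/8)y + 1/4)(8y^2 − 40y + 288) + (0)
Last nonzero remainder: 8y^2 − 40y + 288. Dividing through by 8 gives the monic gcd y^2 − 5y + 36.
Cancel y^2 − 5y + 36 from numerator and denominator to get the reduced form.

(−2y + y^2)/(2 + y)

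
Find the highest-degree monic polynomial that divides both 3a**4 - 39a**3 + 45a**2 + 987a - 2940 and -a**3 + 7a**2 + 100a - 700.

Apply the Euclidean algorithm:
  3a**4 - 39a**3 + 45a**2 + 987a - 2940 = (-3a + 18)(-a**3 + 7a**2 + 100a - 700) + (219a**2 - 2913a + 9660)
  -a**3 + 7a**2 + 100a - 700 = (-(1/219)a - 460/15987)(219a**2 - 2913a + 9660) + ((321300/5329)a - 2249100/5329)
  219a**2 - 2913a + 9660 = ((389017/107100)a - 122567/5355)((321300/5329)a - 2249100/5329) + (0)
Last nonzero remainder: (321300/5329)a - 2249100/5329. Dividing through by 321300/5329 gives the monic gcd a - 7.

a - 7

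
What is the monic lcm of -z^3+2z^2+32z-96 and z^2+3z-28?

z^4+5z^3-46z^2-128z+672

Repeated division with remainder:
  -z^3+2z^2+32z-96 = (-z+5)(z^2+3z-28) + (-11z+44)
  z^2+3z-28 = (-(1/11)z-7/11)(-11z+44) + (0)
Last nonzero remainder: -11z+44. Dividing through by -11 gives the monic gcd z-4.
Then lcm(f, g) = f·g / gcd(f, g); expanding and making the result monic gives the answer.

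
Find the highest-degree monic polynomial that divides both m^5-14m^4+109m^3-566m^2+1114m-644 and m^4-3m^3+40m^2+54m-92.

m^3-5m^2+50m-46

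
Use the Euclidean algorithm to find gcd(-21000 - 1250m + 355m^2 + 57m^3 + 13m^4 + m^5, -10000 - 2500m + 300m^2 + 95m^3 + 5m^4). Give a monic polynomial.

-50 + 5m + m^2

Repeated division with remainder:
  m^5 + 13m^4 + 57m^3 + 355m^2 - 1250m - 21000 = ((1/5)m - 6/5)(5m^4 + 95m^3 + 300m^2 - 2500m - 10000) + (111m^3 + 1215m^2 - 2250m - 33000)
  5m^4 + 95m^3 + 300m^2 - 2500m - 10000 = ((5/111)m + 1490/4107)(111m^3 + 1215m^2 - 2250m - 33000) + (-(54000/1369)m^2 - (270000/1369)m + 2700000/1369)
  111m^3 + 1215m^2 - 2250m - 33000 = (-(50653/18000)m - 15059/900)(-(54000/1369)m^2 - (270000/1369)m + 2700000/1369) + (0)
Last nonzero remainder: -(54000/1369)m^2 - (270000/1369)m + 2700000/1369. Dividing through by -54000/1369 gives the monic gcd m^2 + 5m - 50.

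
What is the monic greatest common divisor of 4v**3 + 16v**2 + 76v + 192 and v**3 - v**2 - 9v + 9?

v + 3

Euclidean algorithm in ℚ[v]:
  4v**3 + 16v**2 + 76v + 192 = (4)(v**3 - v**2 - 9v + 9) + (20v**2 + 112v + 156)
  v**3 - v**2 - 9v + 9 = ((1/20)v - 33/100)(20v**2 + 112v + 156) + ((504/25)v + 1512/25)
  20v**2 + 112v + 156 = ((125/126)v + 325/126)((504/25)v + 1512/25) + (0)
Last nonzero remainder: (504/25)v + 1512/25. Dividing through by 504/25 gives the monic gcd v + 3.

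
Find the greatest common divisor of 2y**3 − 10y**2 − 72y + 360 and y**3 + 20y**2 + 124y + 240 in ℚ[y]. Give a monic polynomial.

By polynomial division,
  2y**3 − 10y**2 − 72y + 360 = (2)(y**3 + 20y**2 + 124y + 240) + (−50y**2 − 320y − 120)
  y**3 + 20y**2 + 124y + 240 = (−(1/50)y − 34/125)(−50y**2 − 320y − 120) + ((864/25)y + 5184/25)
  −50y**2 − 320y − 120 = (−(625/432)y − 125/216)((864/25)y + 5184/25) + (0)
Last nonzero remainder: (864/25)y + 5184/25. Dividing through by 864/25 gives the monic gcd y + 6.

y + 6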